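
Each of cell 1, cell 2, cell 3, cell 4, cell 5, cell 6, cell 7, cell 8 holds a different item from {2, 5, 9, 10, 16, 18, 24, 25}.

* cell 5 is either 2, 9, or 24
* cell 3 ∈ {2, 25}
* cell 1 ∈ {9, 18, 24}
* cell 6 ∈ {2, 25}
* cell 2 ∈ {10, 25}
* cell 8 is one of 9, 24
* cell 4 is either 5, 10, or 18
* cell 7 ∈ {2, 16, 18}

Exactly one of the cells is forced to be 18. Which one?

cell 1

The 8 variables draw from only 8 values {2, 5, 9, 10, 16, 18, 24, 25}, so each is used; only cell 4 can be 5, hence cell 4 = 5.
The 7 still-open variables together cover exactly {2, 9, 10, 16, 18, 24, 25} — 7 values for 7 variables — and 10 appears only in cell 2's list, so cell 2 = 10.
The 6 still-open variables together cover exactly {2, 9, 16, 18, 24, 25} — 6 values for 6 variables — and 16 appears only in cell 7's list, so cell 7 = 16.
The 5 still-open variables draw from only 5 values {2, 9, 18, 24, 25}, so each is used; only cell 1 can be 18, hence cell 1 = 18.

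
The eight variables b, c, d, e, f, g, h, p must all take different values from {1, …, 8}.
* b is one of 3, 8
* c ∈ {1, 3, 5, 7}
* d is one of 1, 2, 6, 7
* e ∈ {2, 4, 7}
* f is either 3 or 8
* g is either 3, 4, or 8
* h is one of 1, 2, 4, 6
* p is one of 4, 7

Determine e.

Among the 8 variables, 5 fits only c (and all 8 values in {1, 2, 3, 4, 5, 6, 7, 8} must be used), so c = 5.
b and f between them cover only {3, 8} — a naked pair. Remove those values from g.
g must be 4 (only option left). Remove 4 from e, h, p.
p must be 7 (only option left). Eliminate 7 elsewhere: d, e.
So e = 2.

2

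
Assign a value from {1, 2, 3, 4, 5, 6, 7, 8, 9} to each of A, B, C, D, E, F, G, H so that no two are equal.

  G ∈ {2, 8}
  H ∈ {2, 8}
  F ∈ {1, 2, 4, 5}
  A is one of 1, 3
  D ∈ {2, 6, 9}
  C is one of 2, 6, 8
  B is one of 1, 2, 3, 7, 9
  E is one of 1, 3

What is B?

7

The 2 variables A and E are confined to {1, 3}, which locks those values in; drop them from B, F.
The 2 variables G and H are confined to {2, 8}, which locks those values in; drop them from B, C, D, F.
C's domain is down to {6}, so C = 6. Strike 6 from D.
D's domain is down to {9}, so D = 9. So B can't be 9.
So B = 7.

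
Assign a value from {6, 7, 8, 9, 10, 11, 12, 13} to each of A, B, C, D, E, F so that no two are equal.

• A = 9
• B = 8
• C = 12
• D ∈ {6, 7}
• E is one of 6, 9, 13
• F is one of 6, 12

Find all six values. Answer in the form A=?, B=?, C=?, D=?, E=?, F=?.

A must be 9 (only option left). Eliminate 9 elsewhere: E.
That leaves B = 8.
That leaves C = 12. Strike 12 from F.
F's domain is down to {6}, so F = 6. So D, E can't be 6.
D must be 7 (only option left).
E has just one choice, so E = 13.

A=9, B=8, C=12, D=7, E=13, F=6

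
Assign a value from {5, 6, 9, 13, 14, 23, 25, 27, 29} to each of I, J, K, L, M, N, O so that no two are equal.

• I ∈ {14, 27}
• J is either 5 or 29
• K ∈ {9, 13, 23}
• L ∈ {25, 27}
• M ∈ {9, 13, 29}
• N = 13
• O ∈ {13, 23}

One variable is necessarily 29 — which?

N's domain is down to {13}, so N = 13. Eliminate 13 elsewhere: K, M, O.
O has just one choice, so O = 23. So K can't be 23.
K has just one choice, so K = 9. Eliminate 9 elsewhere: M.
So 29 goes to M.

M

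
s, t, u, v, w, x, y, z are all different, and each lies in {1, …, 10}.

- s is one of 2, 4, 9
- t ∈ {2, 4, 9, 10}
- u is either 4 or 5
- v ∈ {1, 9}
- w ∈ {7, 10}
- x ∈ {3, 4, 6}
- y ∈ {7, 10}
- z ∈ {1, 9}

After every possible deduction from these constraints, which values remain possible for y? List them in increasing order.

7, 10

v and z between them cover only {1, 9} — a naked pair. Remove those values from s, t.
w and y between them cover only {7, 10} — a naked pair. Remove those values from t.
s and t share exactly the 2 values {2, 4}; by pigeonhole those values go to them, so strike 2, 4 from u, x.
u's domain is down to {5}, so u = 5.
No further eliminations apply; y can still be any of 7, 10.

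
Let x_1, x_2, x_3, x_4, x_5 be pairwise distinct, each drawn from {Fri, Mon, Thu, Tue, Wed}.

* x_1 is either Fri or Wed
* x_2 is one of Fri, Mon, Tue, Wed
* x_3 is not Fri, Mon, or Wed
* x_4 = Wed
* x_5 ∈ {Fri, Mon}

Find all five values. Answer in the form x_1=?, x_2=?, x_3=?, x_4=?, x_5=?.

x_4 has just one choice, so x_4 = Wed. Eliminate Wed elsewhere: x_1, x_2.
x_1 must be Fri (only option left). Remove Fri from x_2, x_5.
x_5 must be Mon (only option left). Strike Mon from x_2.
x_2 has just one choice, so x_2 = Tue. So x_3 can't be Tue.
x_3 must be Thu (only option left).

x_1=Fri, x_2=Tue, x_3=Thu, x_4=Wed, x_5=Mon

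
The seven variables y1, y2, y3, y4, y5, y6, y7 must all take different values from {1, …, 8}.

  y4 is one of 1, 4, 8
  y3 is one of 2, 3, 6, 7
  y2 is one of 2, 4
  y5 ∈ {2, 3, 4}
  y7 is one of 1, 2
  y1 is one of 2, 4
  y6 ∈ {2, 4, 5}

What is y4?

8

y1 and y2 between them cover only {2, 4} — a naked pair. Remove those values from y3, y4, y5, y6, y7.
y5 must be 3 (only option left). Remove 3 from y3.
That leaves y6 = 5.
That leaves y7 = 1. Strike 1 from y4.
So y4 = 8.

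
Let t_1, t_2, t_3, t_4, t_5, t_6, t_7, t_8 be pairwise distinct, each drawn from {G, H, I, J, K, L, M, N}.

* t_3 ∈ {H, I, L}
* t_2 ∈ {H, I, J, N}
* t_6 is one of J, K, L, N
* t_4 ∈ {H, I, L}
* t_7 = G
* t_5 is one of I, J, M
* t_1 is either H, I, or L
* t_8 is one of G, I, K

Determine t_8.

K

t_7 has just one choice, so t_7 = G. Eliminate G elsewhere: t_8.
Among the 7 still-open variables, M fits only t_5 (and all 7 values in {H, I, J, K, L, M, N} must be used), so t_5 = M.
t_1, t_3, t_4 between them cover only {H, I, L} — a naked triple. Remove those values from t_2, t_6, t_8.
So t_8 = K.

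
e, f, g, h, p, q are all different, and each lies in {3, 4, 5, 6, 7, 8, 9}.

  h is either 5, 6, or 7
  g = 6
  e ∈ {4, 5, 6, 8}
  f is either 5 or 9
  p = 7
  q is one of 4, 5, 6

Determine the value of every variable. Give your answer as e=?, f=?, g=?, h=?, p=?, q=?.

g's domain is down to {6}, so g = 6. Eliminate 6 elsewhere: e, h, q.
p must be 7 (only option left). Remove 7 from h.
h must be 5 (only option left). Remove 5 from e, f, q.
That leaves q = 4. So e can't be 4.
e's domain is down to {8}, so e = 8.
f's domain is down to {9}, so f = 9.

e=8, f=9, g=6, h=5, p=7, q=4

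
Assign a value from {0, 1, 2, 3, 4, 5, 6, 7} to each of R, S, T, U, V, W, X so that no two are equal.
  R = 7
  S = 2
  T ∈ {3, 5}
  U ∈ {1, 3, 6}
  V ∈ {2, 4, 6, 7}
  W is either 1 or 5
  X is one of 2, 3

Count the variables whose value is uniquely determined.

7

R's domain is down to {7}, so R = 7. Strike 7 from V.
S's domain is down to {2}, so S = 2. Eliminate 2 elsewhere: V, X.
X's domain is down to {3}, so X = 3. So T, U can't be 3.
That leaves T = 5. Eliminate 5 elsewhere: W.
W's domain is down to {1}, so W = 1. Eliminate 1 elsewhere: U.
That leaves U = 6. Remove 6 from V.
That leaves V = 4.
Every variable is fixed: R=7, S=2, T=5, U=6, V=4, W=1, X=3. That makes 7.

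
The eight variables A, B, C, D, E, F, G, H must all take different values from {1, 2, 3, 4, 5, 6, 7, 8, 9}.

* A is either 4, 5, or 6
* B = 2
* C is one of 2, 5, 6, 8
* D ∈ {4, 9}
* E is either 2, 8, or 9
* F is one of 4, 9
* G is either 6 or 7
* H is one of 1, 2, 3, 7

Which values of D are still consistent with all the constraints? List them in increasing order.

B must be 2 (only option left). Remove 2 from C, E, H.
The 2 variables D and F are confined to {4, 9}, which locks those values in; drop them from A, E.
E has just one choice, so E = 8. Eliminate 8 elsewhere: C.
A and C between them cover only {5, 6} — a naked pair. Remove those values from G.
G's domain is down to {7}, so G = 7. So H can't be 7.
No further eliminations apply; D can still be any of 4, 9.

4, 9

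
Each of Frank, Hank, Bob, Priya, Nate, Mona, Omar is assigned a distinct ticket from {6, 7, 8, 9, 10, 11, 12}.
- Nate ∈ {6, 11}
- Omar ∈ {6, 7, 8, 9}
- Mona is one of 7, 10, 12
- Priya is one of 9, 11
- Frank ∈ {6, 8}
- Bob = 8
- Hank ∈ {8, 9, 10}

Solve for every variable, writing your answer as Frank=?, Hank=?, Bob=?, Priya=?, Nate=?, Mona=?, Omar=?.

Frank=6, Hank=10, Bob=8, Priya=9, Nate=11, Mona=12, Omar=7

Bob's domain is down to {8}, so Bob = 8. So Frank, Hank, Omar can't be 8.
Frank's domain is down to {6}, so Frank = 6. Strike 6 from Nate, Omar.
Nate has just one choice, so Nate = 11. Eliminate 11 elsewhere: Priya.
Priya's domain is down to {9}, so Priya = 9. Remove 9 from Hank, Omar.
Omar's domain is down to {7}, so Omar = 7. Remove 7 from Mona.
Hank must be 10 (only option left). Strike 10 from Mona.
Mona has just one choice, so Mona = 12.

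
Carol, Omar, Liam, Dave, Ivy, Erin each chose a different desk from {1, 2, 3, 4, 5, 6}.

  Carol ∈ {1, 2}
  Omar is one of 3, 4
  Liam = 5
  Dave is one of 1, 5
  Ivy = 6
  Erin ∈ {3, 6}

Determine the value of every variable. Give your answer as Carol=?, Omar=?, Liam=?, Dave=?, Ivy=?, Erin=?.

Carol=2, Omar=4, Liam=5, Dave=1, Ivy=6, Erin=3

Liam's domain is down to {5}, so Liam = 5. Remove 5 from Dave.
Dave has just one choice, so Dave = 1. So Carol can't be 1.
That leaves Ivy = 6. Strike 6 from Erin.
Erin must be 3 (only option left). Eliminate 3 elsewhere: Omar.
That leaves Carol = 2.
Omar has just one choice, so Omar = 4.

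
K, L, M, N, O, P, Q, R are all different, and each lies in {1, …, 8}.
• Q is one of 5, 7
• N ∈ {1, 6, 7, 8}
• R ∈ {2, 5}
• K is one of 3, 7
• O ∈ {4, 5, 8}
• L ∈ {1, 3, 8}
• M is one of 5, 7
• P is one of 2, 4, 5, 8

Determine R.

The 8 variables together cover exactly {1, 2, 3, 4, 5, 6, 7, 8} — 8 values for 8 variables — and 6 appears only in N's list, so N = 6.
The 7 still-open variables draw from only 7 values {1, 2, 3, 4, 5, 7, 8}, so each is used; only L can be 1, hence L = 1.
The 6 still-open variables draw from only 6 values {2, 3, 4, 5, 7, 8}, so each is used; only K can be 3, hence K = 3.
The 2 variables M and Q are confined to {5, 7}, which locks those values in; drop them from O, P, R.
So R = 2.

2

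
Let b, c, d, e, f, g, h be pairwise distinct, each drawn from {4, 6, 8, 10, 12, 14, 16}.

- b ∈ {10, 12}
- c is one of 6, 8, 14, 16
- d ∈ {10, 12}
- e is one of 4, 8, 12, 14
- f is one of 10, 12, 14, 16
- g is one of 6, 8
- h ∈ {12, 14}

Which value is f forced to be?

The 7 variables draw from only 7 values {4, 6, 8, 10, 12, 14, 16}, so each is used; only e can be 4, hence e = 4.
b and d share exactly the 2 values {10, 12}; by pigeonhole those values go to them, so strike 10, 12 from f, h.
h must be 14 (only option left). Remove 14 from c, f.
So f = 16.

16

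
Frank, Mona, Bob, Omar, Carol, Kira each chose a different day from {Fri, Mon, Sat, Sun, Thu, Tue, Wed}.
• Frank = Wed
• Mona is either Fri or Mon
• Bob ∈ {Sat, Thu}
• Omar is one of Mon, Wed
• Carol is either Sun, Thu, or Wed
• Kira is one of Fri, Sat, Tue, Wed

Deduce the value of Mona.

Fri

Frank must be Wed (only option left). So Omar, Carol, Kira can't be Wed.
Omar's domain is down to {Mon}, so Omar = Mon. So Mona can't be Mon.
So Mona = Fri.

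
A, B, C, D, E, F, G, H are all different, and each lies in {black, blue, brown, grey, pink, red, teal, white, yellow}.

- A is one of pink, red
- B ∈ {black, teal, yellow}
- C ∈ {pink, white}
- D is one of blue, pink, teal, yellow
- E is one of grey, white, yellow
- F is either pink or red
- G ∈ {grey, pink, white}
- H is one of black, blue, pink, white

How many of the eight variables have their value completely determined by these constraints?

A and F between them cover only {pink, red} — a naked pair. Remove those values from C, D, G, H.
That leaves C = white. Eliminate white elsewhere: E, G, H.
G must be grey (only option left). Remove grey from E.
E must be yellow (only option left). Remove yellow from B, D.
Determined: C=white, E=yellow, G=grey. The other variables each still have more than one consistent value. That makes 3.

3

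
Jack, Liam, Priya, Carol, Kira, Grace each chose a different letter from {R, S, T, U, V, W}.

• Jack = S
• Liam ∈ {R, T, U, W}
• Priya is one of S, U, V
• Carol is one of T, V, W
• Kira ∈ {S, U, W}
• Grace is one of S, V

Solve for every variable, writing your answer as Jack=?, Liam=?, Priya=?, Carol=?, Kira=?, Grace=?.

Jack=S, Liam=R, Priya=U, Carol=T, Kira=W, Grace=V

Jack has just one choice, so Jack = S. So Priya, Kira, Grace can't be S.
Grace's domain is down to {V}, so Grace = V. Eliminate V elsewhere: Priya, Carol.
Priya's domain is down to {U}, so Priya = U. So Liam, Kira can't be U.
Kira has just one choice, so Kira = W. Eliminate W elsewhere: Liam, Carol.
Carol must be T (only option left). Remove T from Liam.
Liam has just one choice, so Liam = R.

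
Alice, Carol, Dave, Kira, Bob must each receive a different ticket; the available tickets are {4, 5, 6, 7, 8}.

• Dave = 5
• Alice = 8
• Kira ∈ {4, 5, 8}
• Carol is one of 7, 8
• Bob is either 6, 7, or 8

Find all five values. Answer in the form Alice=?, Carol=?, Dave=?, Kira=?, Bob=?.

Alice=8, Carol=7, Dave=5, Kira=4, Bob=6

Alice has just one choice, so Alice = 8. Remove 8 from Carol, Kira, Bob.
Carol must be 7 (only option left). So Bob can't be 7.
Dave must be 5 (only option left). Eliminate 5 elsewhere: Kira.
That leaves Kira = 4.
Bob has just one choice, so Bob = 6.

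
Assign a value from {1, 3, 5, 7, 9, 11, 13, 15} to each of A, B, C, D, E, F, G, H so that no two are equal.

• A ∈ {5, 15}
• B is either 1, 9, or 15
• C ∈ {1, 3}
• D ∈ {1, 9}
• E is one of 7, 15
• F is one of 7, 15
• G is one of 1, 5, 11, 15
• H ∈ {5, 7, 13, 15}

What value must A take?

The 8 variables draw from only 8 values {1, 3, 5, 7, 9, 11, 13, 15}, so each is used; only C can be 3, hence C = 3.
The 7 still-open variables together cover exactly {1, 5, 7, 9, 11, 13, 15} — 7 values for 7 variables — and 11 appears only in G's list, so G = 11.
The 6 still-open variables draw from only 6 values {1, 5, 7, 9, 13, 15}, so each is used; only H can be 13, hence H = 13.
Among the 5 still-open variables, 5 fits only A (and all 5 values in {1, 5, 7, 9, 15} must be used), so A = 5.

5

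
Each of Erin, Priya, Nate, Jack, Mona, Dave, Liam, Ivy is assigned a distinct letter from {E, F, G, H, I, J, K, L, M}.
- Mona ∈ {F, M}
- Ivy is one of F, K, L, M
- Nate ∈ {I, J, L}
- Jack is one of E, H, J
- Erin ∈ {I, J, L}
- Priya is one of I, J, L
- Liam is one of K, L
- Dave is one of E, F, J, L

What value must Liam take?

K

The 8 variables together cover exactly {E, F, H, I, J, K, L, M} — 8 values for 8 variables — and H appears only in Jack's list, so Jack = H.
The 7 still-open variables together cover exactly {E, F, I, J, K, L, M} — 7 values for 7 variables — and E appears only in Dave's list, so Dave = E.
The 3 variables Erin, Priya, Nate are confined to {I, J, L}, which locks those values in; drop them from Liam, Ivy.
So Liam = K.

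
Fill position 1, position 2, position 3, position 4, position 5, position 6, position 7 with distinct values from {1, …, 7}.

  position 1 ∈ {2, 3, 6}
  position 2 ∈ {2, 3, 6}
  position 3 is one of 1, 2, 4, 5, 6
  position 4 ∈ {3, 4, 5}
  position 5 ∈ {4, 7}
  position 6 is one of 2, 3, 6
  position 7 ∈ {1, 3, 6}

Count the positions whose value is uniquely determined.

The 7 variables draw from only 7 values {1, 2, 3, 4, 5, 6, 7}, so each is used; only position 5 can be 7, hence position 5 = 7.
position 1, position 2, position 6 share exactly the 3 values {2, 3, 6}; by pigeonhole those values go to them, so strike 2, 3, 6 from position 3, position 4, position 7.
position 7 has just one choice, so position 7 = 1. Remove 1 from position 3.
Determined: position 5=7, position 7=1. The other positions each still have more than one consistent value. That makes 2.

2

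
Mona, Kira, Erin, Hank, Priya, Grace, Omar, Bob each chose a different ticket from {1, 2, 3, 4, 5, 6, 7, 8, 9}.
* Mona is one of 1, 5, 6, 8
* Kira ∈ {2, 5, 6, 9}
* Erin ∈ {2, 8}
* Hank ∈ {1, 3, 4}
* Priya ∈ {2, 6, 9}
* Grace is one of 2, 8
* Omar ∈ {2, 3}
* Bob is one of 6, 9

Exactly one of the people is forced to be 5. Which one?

The 8 variables draw from only 8 values {1, 2, 3, 4, 5, 6, 8, 9}, so each is used; only Hank can be 4, hence Hank = 4.
Among the 7 still-open variables, 1 fits only Mona (and all 7 values in {1, 2, 3, 5, 6, 8, 9} must be used), so Mona = 1.
Among the 6 still-open variables, 3 fits only Omar (and all 6 values in {2, 3, 5, 6, 8, 9} must be used), so Omar = 3.
The 5 still-open variables draw from only 5 values {2, 5, 6, 8, 9}, so each is used; only Kira can be 5, hence Kira = 5.

Kira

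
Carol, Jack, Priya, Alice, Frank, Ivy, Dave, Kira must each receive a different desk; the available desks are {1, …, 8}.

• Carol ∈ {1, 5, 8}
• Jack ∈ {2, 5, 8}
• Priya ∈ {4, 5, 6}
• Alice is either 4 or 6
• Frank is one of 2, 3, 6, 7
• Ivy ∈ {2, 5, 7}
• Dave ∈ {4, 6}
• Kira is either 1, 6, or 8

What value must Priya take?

5

Among the 8 variables, 3 fits only Frank (and all 8 values in {1, 2, 3, 4, 5, 6, 7, 8} must be used), so Frank = 3.
The 7 still-open variables together cover exactly {1, 2, 4, 5, 6, 7, 8} — 7 values for 7 variables — and 7 appears only in Ivy's list, so Ivy = 7.
Among the 6 still-open variables, 2 fits only Jack (and all 6 values in {1, 2, 4, 5, 6, 8} must be used), so Jack = 2.
Alice and Dave between them cover only {4, 6} — a naked pair. Remove those values from Priya, Kira.
So Priya = 5.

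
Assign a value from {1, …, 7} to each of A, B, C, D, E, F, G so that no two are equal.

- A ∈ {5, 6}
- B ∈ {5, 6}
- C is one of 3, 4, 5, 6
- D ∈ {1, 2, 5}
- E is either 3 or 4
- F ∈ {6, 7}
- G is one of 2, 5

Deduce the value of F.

Among the 7 variables, 1 fits only D (and all 7 values in {1, 2, 3, 4, 5, 6, 7} must be used), so D = 1.
The 6 still-open variables together cover exactly {2, 3, 4, 5, 6, 7} — 6 values for 6 variables — and 2 appears only in G's list, so G = 2.
The 5 still-open variables draw from only 5 values {3, 4, 5, 6, 7}, so each is used; only F can be 7, hence F = 7.

7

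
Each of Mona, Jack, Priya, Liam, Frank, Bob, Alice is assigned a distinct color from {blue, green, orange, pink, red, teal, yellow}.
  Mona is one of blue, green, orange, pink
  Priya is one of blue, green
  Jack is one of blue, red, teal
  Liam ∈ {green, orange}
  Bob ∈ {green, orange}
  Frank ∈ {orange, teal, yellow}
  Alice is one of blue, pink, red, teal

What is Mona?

pink

The 7 variables draw from only 7 values {blue, green, orange, pink, red, teal, yellow}, so each is used; only Frank can be yellow, hence Frank = yellow.
Liam and Bob share exactly the 2 values {green, orange}; by pigeonhole those values go to them, so strike green, orange from Mona, Priya.
That leaves Priya = blue. Eliminate blue elsewhere: Mona, Jack, Alice.
So Mona = pink.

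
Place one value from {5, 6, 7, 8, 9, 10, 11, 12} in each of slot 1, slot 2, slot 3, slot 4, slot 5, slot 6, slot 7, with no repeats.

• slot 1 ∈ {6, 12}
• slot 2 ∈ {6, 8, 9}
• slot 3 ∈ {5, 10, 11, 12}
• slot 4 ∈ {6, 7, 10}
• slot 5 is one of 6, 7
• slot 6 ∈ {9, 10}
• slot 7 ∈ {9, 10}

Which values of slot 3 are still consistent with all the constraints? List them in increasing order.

5, 11

The 2 variables slot 6 and slot 7 are confined to {9, 10}, which locks those values in; drop them from slot 2, slot 3, slot 4.
The 2 variables slot 4 and slot 5 are confined to {6, 7}, which locks those values in; drop them from slot 1, slot 2.
slot 1 has just one choice, so slot 1 = 12. Remove 12 from slot 3.
That leaves slot 2 = 8.
No further eliminations apply; slot 3 can still be any of 5, 11.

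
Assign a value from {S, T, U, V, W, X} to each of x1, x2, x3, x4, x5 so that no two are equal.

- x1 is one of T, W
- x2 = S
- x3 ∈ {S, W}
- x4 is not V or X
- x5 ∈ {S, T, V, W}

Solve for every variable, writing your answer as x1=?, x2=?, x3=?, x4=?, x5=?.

x1=T, x2=S, x3=W, x4=U, x5=V

x2 has just one choice, so x2 = S. Strike S from x3, x4, x5.
x3's domain is down to {W}, so x3 = W. So x1, x4, x5 can't be W.
x1 has just one choice, so x1 = T. Strike T from x4, x5.
x4's domain is down to {U}, so x4 = U.
That leaves x5 = V.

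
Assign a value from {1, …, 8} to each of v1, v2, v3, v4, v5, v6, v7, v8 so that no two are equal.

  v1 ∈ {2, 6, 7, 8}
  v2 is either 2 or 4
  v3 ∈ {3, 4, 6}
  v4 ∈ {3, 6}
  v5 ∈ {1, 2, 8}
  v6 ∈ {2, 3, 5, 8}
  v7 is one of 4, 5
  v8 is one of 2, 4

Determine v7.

Among the 8 variables, 1 fits only v5 (and all 8 values in {1, 2, 3, 4, 5, 6, 7, 8} must be used), so v5 = 1.
The 7 still-open variables together cover exactly {2, 3, 4, 5, 6, 7, 8} — 7 values for 7 variables — and 7 appears only in v1's list, so v1 = 7.
The 6 still-open variables together cover exactly {2, 3, 4, 5, 6, 8} — 6 values for 6 variables — and 8 appears only in v6's list, so v6 = 8.
The 5 still-open variables draw from only 5 values {2, 3, 4, 5, 6}, so each is used; only v7 can be 5, hence v7 = 5.

5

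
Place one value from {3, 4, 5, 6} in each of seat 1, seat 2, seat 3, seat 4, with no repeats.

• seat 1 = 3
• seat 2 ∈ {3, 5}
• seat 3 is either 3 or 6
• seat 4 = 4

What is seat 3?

seat 1's domain is down to {3}, so seat 1 = 3. Remove 3 from seat 2, seat 3.
So seat 3 = 6.

6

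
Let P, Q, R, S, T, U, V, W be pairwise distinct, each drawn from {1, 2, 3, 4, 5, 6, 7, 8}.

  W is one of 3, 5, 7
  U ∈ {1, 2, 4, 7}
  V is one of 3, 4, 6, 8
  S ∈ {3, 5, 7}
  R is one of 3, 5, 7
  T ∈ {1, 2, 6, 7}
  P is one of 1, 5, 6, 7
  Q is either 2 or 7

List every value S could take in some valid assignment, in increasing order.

Among the 8 variables, 8 fits only V (and all 8 values in {1, 2, 3, 4, 5, 6, 7, 8} must be used), so V = 8.
Among the 7 still-open variables, 4 fits only U (and all 7 values in {1, 2, 3, 4, 5, 6, 7} must be used), so U = 4.
The 3 variables R, S, W are confined to {3, 5, 7}, which locks those values in; drop them from P, Q, T.
Q's domain is down to {2}, so Q = 2. Strike 2 from T.
No further eliminations apply; S can still be any of 3, 5, 7.

3, 5, 7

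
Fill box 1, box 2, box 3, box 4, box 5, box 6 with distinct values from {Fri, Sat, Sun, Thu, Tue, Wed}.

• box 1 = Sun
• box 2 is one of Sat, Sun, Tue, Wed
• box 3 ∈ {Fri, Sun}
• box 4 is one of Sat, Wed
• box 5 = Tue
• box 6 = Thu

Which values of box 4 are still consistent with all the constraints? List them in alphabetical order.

box 1's domain is down to {Sun}, so box 1 = Sun. Remove Sun from box 2, box 3.
That leaves box 3 = Fri.
That leaves box 5 = Tue. Remove Tue from box 2.
box 6 has just one choice, so box 6 = Thu.
No further eliminations apply; box 4 can still be any of Sat, Wed.

Sat, Wed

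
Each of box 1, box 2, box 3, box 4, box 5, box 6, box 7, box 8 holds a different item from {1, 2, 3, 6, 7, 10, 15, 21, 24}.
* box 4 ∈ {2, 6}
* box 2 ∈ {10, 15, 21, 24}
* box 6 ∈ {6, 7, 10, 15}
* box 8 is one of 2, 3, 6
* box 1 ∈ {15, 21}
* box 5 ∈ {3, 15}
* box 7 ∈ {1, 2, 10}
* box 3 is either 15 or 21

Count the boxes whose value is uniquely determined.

box 1 and box 3 share exactly the 2 values {15, 21}; by pigeonhole those values go to them, so strike 15, 21 from box 2, box 5, box 6.
box 5 has just one choice, so box 5 = 3. Remove 3 from box 8.
box 4 and box 8 between them cover only {2, 6} — a naked pair. Remove those values from box 6, box 7.
Determined: box 5=3. The other boxes each still have more than one consistent value. That makes 1.

1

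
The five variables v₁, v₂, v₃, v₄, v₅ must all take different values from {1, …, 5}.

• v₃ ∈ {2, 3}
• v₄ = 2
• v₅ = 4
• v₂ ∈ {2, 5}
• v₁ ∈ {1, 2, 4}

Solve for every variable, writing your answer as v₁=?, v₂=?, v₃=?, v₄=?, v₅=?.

v₄ has just one choice, so v₄ = 2. Eliminate 2 elsewhere: v₁, v₂, v₃.
v₅ must be 4 (only option left). Remove 4 from v₁.
That leaves v₁ = 1.
v₂ has just one choice, so v₂ = 5.
v₃ must be 3 (only option left).

v₁=1, v₂=5, v₃=3, v₄=2, v₅=4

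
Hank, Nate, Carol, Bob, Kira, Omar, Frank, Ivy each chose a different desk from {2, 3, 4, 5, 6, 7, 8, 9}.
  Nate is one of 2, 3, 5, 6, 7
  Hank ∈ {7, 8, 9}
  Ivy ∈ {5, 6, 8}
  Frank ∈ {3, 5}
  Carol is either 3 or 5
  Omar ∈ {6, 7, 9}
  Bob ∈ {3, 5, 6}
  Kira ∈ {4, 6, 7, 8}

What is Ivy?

8

The 8 variables together cover exactly {2, 3, 4, 5, 6, 7, 8, 9} — 8 values for 8 variables — and 2 appears only in Nate's list, so Nate = 2.
The 7 still-open variables together cover exactly {3, 4, 5, 6, 7, 8, 9} — 7 values for 7 variables — and 4 appears only in Kira's list, so Kira = 4.
The 2 variables Carol and Frank are confined to {3, 5}, which locks those values in; drop them from Bob, Ivy.
That leaves Bob = 6. Remove 6 from Omar, Ivy.
So Ivy = 8.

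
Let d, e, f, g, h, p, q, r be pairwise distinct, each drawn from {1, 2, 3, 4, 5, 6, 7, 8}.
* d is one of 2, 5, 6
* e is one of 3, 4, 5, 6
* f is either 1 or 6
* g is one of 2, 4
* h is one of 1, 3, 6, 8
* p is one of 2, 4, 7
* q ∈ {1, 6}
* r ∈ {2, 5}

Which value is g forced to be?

4

The 8 variables draw from only 8 values {1, 2, 3, 4, 5, 6, 7, 8}, so each is used; only p can be 7, hence p = 7.
Among the 7 still-open variables, 8 fits only h (and all 7 values in {1, 2, 3, 4, 5, 6, 8} must be used), so h = 8.
The 6 still-open variables together cover exactly {1, 2, 3, 4, 5, 6} — 6 values for 6 variables — and 3 appears only in e's list, so e = 3.
The 5 still-open variables draw from only 5 values {1, 2, 4, 5, 6}, so each is used; only g can be 4, hence g = 4.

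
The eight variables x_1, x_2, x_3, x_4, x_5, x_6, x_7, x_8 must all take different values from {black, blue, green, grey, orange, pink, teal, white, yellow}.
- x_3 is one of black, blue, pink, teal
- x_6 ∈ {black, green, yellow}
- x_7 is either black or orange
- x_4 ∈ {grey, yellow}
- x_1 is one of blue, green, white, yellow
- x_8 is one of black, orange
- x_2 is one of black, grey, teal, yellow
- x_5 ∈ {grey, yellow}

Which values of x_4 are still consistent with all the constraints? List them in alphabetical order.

grey, yellow

x_4 and x_5 share exactly the 2 values {grey, yellow}; by pigeonhole those values go to them, so strike grey, yellow from x_1, x_2, x_6.
The 2 variables x_7 and x_8 are confined to {black, orange}, which locks those values in; drop them from x_2, x_3, x_6.
That leaves x_2 = teal. Strike teal from x_3.
x_6 must be green (only option left). Eliminate green elsewhere: x_1.
No further eliminations apply; x_4 can still be any of grey, yellow.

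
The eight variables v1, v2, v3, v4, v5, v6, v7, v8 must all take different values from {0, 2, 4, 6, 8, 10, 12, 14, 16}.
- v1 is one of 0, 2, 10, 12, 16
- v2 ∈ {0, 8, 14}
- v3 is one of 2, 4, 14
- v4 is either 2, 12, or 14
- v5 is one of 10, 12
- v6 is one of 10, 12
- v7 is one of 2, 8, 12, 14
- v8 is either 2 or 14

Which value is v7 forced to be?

8

The 8 variables draw from only 8 values {0, 2, 4, 8, 10, 12, 14, 16}, so each is used; only v3 can be 4, hence v3 = 4.
The 7 still-open variables together cover exactly {0, 2, 8, 10, 12, 14, 16} — 7 values for 7 variables — and 16 appears only in v1's list, so v1 = 16.
The 6 still-open variables draw from only 6 values {0, 2, 8, 10, 12, 14}, so each is used; only v2 can be 0, hence v2 = 0.
The 5 still-open variables together cover exactly {2, 8, 10, 12, 14} — 5 values for 5 variables — and 8 appears only in v7's list, so v7 = 8.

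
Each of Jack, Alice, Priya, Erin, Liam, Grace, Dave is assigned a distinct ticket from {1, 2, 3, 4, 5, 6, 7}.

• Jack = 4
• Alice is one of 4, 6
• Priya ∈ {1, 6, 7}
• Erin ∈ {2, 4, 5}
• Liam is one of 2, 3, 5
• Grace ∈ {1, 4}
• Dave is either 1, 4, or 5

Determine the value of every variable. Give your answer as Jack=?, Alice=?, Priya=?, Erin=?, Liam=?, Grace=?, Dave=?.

Jack's domain is down to {4}, so Jack = 4. Eliminate 4 elsewhere: Alice, Erin, Grace, Dave.
That leaves Alice = 6. Eliminate 6 elsewhere: Priya.
Grace must be 1 (only option left). Remove 1 from Priya, Dave.
Dave's domain is down to {5}, so Dave = 5. Eliminate 5 elsewhere: Erin, Liam.
That leaves Priya = 7.
Erin has just one choice, so Erin = 2. Strike 2 from Liam.
Liam's domain is down to {3}, so Liam = 3.

Jack=4, Alice=6, Priya=7, Erin=2, Liam=3, Grace=1, Dave=5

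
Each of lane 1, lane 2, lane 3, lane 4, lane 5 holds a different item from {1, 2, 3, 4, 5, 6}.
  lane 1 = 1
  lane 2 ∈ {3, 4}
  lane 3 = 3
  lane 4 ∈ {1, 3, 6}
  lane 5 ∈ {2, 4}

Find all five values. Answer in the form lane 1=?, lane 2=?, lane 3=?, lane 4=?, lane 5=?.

lane 1's domain is down to {1}, so lane 1 = 1. Remove 1 from lane 4.
lane 3's domain is down to {3}, so lane 3 = 3. Eliminate 3 elsewhere: lane 2, lane 4.
lane 4 must be 6 (only option left).
lane 2's domain is down to {4}, so lane 2 = 4. Eliminate 4 elsewhere: lane 5.
lane 5 has just one choice, so lane 5 = 2.

lane 1=1, lane 2=4, lane 3=3, lane 4=6, lane 5=2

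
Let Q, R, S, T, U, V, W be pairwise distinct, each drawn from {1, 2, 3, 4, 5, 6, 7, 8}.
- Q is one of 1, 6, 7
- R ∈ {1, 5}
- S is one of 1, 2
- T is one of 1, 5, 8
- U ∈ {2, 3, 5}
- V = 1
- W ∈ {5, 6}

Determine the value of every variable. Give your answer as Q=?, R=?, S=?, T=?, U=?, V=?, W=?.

Q=7, R=5, S=2, T=8, U=3, V=1, W=6

V's domain is down to {1}, so V = 1. Eliminate 1 elsewhere: Q, R, S, T.
R must be 5 (only option left). So T, U, W can't be 5.
S must be 2 (only option left). Eliminate 2 elsewhere: U.
T's domain is down to {8}, so T = 8.
U must be 3 (only option left).
That leaves W = 6. Remove 6 from Q.
Q has just one choice, so Q = 7.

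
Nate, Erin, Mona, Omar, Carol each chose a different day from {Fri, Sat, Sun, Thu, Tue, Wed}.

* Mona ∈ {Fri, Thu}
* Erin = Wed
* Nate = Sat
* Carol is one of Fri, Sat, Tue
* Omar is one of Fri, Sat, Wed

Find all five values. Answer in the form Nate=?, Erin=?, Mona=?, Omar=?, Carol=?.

Nate=Sat, Erin=Wed, Mona=Thu, Omar=Fri, Carol=Tue

Nate must be Sat (only option left). Remove Sat from Omar, Carol.
Erin must be Wed (only option left). Strike Wed from Omar.
Omar's domain is down to {Fri}, so Omar = Fri. Remove Fri from Mona, Carol.
Carol's domain is down to {Tue}, so Carol = Tue.
Mona has just one choice, so Mona = Thu.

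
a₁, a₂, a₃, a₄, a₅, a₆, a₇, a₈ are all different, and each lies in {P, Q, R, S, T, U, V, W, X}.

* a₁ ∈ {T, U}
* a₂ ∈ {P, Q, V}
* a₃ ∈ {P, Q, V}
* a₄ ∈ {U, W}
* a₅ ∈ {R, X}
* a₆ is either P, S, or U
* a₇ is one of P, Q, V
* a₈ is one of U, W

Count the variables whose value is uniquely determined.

a₄ and a₈ between them cover only {U, W} — a naked pair. Remove those values from a₁, a₆.
a₁ has just one choice, so a₁ = T.
The 3 variables a₂, a₃, a₇ are confined to {P, Q, V}, which locks those values in; drop them from a₆.
a₆ must be S (only option left).
Determined: a₁=T, a₆=S. The other variables each still have more than one consistent value. That makes 2.

2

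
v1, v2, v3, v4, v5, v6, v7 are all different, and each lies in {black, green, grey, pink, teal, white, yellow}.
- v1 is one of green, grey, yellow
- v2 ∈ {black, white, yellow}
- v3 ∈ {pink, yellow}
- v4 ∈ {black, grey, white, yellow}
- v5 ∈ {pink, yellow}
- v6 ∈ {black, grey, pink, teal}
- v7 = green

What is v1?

grey

v7's domain is down to {green}, so v7 = green. So v1 can't be green.
The 6 still-open variables draw from only 6 values {black, grey, pink, teal, white, yellow}, so each is used; only v6 can be teal, hence v6 = teal.
The 2 variables v3 and v5 are confined to {pink, yellow}, which locks those values in; drop them from v1, v2, v4.
So v1 = grey.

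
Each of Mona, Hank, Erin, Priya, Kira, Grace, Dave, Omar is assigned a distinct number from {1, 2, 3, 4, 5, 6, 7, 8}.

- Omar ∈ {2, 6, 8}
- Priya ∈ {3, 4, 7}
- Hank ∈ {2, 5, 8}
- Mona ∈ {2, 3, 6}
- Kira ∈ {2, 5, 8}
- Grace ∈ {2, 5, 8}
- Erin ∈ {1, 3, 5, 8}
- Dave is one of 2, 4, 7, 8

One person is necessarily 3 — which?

The 8 variables draw from only 8 values {1, 2, 3, 4, 5, 6, 7, 8}, so each is used; only Erin can be 1, hence Erin = 1.
The 3 variables Hank, Kira, Grace are confined to {2, 5, 8}, which locks those values in; drop them from Mona, Dave, Omar.
Omar must be 6 (only option left). Eliminate 6 elsewhere: Mona.
So 3 goes to Mona.

Mona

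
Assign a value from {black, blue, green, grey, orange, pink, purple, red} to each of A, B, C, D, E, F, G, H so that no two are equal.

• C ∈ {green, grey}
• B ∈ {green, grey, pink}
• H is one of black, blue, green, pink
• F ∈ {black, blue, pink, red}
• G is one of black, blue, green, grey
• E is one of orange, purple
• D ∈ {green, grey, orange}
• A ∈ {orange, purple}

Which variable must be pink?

B

The 8 variables draw from only 8 values {black, blue, green, grey, orange, pink, purple, red}, so each is used; only F can be red, hence F = red.
A and E share exactly the 2 values {orange, purple}; by pigeonhole those values go to them, so strike orange, purple from D.
The 2 variables C and D are confined to {green, grey}, which locks those values in; drop them from B, G, H.
So pink goes to B.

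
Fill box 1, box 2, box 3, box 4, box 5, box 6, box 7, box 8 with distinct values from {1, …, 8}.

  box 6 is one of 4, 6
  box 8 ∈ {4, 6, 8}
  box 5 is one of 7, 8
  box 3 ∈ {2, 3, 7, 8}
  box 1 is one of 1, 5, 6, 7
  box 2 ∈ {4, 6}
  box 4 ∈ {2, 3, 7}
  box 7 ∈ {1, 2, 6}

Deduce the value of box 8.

Among the 8 variables, 5 fits only box 1 (and all 8 values in {1, 2, 3, 4, 5, 6, 7, 8} must be used), so box 1 = 5.
The 7 still-open variables draw from only 7 values {1, 2, 3, 4, 6, 7, 8}, so each is used; only box 7 can be 1, hence box 7 = 1.
box 2 and box 6 between them cover only {4, 6} — a naked pair. Remove those values from box 8.
So box 8 = 8.

8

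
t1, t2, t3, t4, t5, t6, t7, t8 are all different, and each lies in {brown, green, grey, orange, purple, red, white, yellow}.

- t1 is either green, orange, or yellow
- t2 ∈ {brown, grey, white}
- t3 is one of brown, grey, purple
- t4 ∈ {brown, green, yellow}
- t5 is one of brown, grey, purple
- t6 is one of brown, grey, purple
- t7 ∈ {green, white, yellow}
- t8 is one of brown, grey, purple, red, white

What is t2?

white

The 8 variables together cover exactly {brown, green, grey, orange, purple, red, white, yellow} — 8 values for 8 variables — and orange appears only in t1's list, so t1 = orange.
Among the 7 still-open variables, red fits only t8 (and all 7 values in {brown, green, grey, purple, red, white, yellow} must be used), so t8 = red.
The 3 variables t3, t5, t6 are confined to {brown, grey, purple}, which locks those values in; drop them from t2, t4.
So t2 = white.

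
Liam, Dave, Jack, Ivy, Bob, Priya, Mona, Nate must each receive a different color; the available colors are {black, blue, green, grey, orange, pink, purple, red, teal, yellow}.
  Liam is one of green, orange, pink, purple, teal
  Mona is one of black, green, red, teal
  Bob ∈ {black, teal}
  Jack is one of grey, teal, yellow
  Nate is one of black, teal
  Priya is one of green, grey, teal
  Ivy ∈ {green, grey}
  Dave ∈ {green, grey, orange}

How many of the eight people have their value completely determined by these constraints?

3

Bob and Nate share exactly the 2 values {black, teal}; by pigeonhole those values go to them, so strike black, teal from Liam, Jack, Priya, Mona.
The 2 variables Ivy and Priya are confined to {green, grey}, which locks those values in; drop them from Liam, Dave, Jack, Mona.
Dave has just one choice, so Dave = orange. Strike orange from Liam.
Jack must be yellow (only option left).
Mona has just one choice, so Mona = red.
Determined: Dave=orange, Jack=yellow, Mona=red. The other people each still have more than one consistent value. That makes 3.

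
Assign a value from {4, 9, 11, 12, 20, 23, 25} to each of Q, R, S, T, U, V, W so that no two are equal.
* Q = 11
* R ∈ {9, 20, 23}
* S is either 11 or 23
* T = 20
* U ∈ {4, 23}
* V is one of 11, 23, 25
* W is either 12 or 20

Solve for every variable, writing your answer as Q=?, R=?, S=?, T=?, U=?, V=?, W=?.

Q=11, R=9, S=23, T=20, U=4, V=25, W=12

Q has just one choice, so Q = 11. Remove 11 from S, V.
That leaves S = 23. So R, U, V can't be 23.
T's domain is down to {20}, so T = 20. So R, W can't be 20.
That leaves U = 4.
V's domain is down to {25}, so V = 25.
W has just one choice, so W = 12.
That leaves R = 9.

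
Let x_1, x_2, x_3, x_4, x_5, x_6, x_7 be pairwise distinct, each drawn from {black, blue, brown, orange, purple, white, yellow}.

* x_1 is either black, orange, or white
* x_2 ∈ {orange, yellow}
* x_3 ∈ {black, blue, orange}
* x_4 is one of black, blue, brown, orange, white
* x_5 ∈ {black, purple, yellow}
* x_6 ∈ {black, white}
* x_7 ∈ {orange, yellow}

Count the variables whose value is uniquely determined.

The 7 variables draw from only 7 values {black, blue, brown, orange, purple, white, yellow}, so each is used; only x_4 can be brown, hence x_4 = brown.
Among the 6 still-open variables, blue fits only x_3 (and all 6 values in {black, blue, orange, purple, white, yellow} must be used), so x_3 = blue.
Among the 5 still-open variables, purple fits only x_5 (and all 5 values in {black, orange, purple, white, yellow} must be used), so x_5 = purple.
x_2 and x_7 between them cover only {orange, yellow} — a naked pair. Remove those values from x_1.
Determined: x_3=blue, x_4=brown, x_5=purple. The other variables each still have more than one consistent value. That makes 3.

3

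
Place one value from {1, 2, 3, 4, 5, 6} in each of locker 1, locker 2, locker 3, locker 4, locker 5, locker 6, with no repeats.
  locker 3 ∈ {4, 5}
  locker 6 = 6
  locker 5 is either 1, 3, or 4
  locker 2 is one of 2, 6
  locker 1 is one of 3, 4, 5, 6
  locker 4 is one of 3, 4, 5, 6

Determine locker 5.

locker 6 has just one choice, so locker 6 = 6. Strike 6 from locker 1, locker 2, locker 4.
locker 2's domain is down to {2}, so locker 2 = 2.
The 4 still-open variables draw from only 4 values {1, 3, 4, 5}, so each is used; only locker 5 can be 1, hence locker 5 = 1.

1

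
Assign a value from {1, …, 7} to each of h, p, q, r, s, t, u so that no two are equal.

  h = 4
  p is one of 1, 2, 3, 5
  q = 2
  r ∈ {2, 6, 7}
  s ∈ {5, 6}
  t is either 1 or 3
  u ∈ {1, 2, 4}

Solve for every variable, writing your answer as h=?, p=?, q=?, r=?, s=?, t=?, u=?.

h=4, p=5, q=2, r=7, s=6, t=3, u=1

h's domain is down to {4}, so h = 4. So u can't be 4.
That leaves q = 2. Strike 2 from p, r, u.
u's domain is down to {1}, so u = 1. Eliminate 1 elsewhere: p, t.
t must be 3 (only option left). Remove 3 from p.
p has just one choice, so p = 5. Eliminate 5 elsewhere: s.
s has just one choice, so s = 6. So r can't be 6.
That leaves r = 7.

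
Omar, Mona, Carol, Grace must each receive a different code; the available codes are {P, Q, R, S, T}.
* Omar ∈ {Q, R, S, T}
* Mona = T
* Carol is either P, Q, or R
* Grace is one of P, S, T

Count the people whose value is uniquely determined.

1

Mona must be T (only option left). Strike T from Omar, Grace.
Determined: Mona=T. The other people each still have more than one consistent value. That makes 1.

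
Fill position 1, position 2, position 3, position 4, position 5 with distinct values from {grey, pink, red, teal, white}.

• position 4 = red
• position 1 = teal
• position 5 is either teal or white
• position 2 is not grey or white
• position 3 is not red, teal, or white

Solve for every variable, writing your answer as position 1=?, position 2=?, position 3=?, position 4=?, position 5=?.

position 1=teal, position 2=pink, position 3=grey, position 4=red, position 5=white

position 1's domain is down to {teal}, so position 1 = teal. Eliminate teal elsewhere: position 2, position 5.
position 4 has just one choice, so position 4 = red. So position 2 can't be red.
position 5 must be white (only option left).
That leaves position 2 = pink. Eliminate pink elsewhere: position 3.
position 3 has just one choice, so position 3 = grey.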